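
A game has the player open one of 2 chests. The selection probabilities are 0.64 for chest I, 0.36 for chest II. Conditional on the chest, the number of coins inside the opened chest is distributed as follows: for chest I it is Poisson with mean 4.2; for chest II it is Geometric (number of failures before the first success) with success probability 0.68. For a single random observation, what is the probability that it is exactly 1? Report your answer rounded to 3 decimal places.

0.119

Conditional on each chest, P(X = 1): I: 0.0629814; II: 0.2176.
By total probability, P(X = 1) = 0.64·0.0629814 + 0.36·0.2176 = 0.118644.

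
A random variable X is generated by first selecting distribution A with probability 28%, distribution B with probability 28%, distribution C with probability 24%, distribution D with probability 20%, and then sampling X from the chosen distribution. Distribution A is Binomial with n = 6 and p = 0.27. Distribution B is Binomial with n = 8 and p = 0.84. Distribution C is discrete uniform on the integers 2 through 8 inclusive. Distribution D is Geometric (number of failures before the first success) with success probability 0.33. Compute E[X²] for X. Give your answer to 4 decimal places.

For each component E[X²] = Var + (mean)², giving A: 3.807; B: 46.2336; C: 29; D: 10.2746.
Overall E[X²] = 0.28·3.807 + 0.28·46.2336 + 0.24·29 + 0.2·10.2746 = 23.0263.

23.0263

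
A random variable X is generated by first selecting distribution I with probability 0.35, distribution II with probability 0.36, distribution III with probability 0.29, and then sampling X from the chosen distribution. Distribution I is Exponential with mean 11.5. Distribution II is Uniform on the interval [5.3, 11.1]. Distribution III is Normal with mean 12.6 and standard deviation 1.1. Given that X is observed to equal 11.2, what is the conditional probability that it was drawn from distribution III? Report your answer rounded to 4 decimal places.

0.8028

Likelihoods f(11.2 | ·): I: 0.032835; II: 0; III: 0.161352.
Posterior ∝ prior × likelihood. Numerator for III: 0.29·0.161352 = 0.0467921.
Normalizing constant: 0.35·0.032835 + 0.36·0 + 0.29·0.161352 = 0.0582844.
P(III | observation) = 0.0467921 / 0.0582844 = 0.802824.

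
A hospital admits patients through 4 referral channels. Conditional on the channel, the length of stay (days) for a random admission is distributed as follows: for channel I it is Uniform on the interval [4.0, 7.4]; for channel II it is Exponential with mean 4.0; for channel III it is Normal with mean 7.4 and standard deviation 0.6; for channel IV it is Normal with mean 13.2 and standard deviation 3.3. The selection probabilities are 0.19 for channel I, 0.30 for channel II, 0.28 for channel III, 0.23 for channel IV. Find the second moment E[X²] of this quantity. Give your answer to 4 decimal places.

For each component E[X²] = Var + (mean)², giving I: 33.4533; II: 32; III: 55.12; IV: 185.13.
Overall E[X²] = 0.19·33.4533 + 0.3·32 + 0.28·55.12 + 0.23·185.13 = 73.9696.

73.9696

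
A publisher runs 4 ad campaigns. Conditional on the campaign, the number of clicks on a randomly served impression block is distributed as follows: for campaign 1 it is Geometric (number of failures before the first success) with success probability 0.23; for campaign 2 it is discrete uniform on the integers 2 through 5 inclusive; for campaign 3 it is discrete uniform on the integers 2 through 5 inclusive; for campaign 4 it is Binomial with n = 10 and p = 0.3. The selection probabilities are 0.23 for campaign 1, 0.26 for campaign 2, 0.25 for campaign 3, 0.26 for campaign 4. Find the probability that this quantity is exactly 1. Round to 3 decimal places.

Conditional on each campaign, P(X = 1): 1: 0.1771; 2: 0; 3: 0; 4: 0.121061.
By total probability, P(X = 1) = 0.23·0.1771 + 0.26·0 + 0.25·0 + 0.26·0.121061 = 0.0722088.

0.072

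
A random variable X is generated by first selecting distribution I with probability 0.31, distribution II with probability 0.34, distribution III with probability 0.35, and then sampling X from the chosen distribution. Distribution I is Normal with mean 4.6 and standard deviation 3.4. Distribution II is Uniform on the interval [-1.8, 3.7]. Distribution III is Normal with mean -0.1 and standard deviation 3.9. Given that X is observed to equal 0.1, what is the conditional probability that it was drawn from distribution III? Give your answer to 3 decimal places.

Likelihoods f(0.1 | ·): I: 0.0488706; II: 0.181818; III: 0.102158.
Posterior ∝ prior × likelihood. Numerator for III: 0.35·0.102158 = 0.0357555.
Normalizing constant: 0.31·0.0488706 + 0.34·0.181818 + 0.35·0.102158 = 0.112724.
P(III | observation) = 0.0357555 / 0.112724 = 0.317196.

0.317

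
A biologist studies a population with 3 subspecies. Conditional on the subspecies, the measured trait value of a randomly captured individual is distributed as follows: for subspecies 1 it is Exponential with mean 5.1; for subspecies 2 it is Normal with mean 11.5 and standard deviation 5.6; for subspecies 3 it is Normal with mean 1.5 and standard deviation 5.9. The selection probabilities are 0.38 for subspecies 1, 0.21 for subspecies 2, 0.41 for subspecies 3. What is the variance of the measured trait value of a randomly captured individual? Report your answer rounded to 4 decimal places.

Per component, 1: μ=5.1, E[X²]=52.02; 2: μ=11.5, E[X²]=163.61; 3: μ=1.5, E[X²]=37.06.
E[X] = 0.38·5.1 + 0.21·11.5 + 0.41·1.5 = 4.968.
E[X²] = 0.38·52.02 + 0.21·163.61 + 0.41·37.06 = 69.3203.
Var(X) = E[X²] − (E[X])² = 69.3203 − 24.681 = 44.6393.

44.6393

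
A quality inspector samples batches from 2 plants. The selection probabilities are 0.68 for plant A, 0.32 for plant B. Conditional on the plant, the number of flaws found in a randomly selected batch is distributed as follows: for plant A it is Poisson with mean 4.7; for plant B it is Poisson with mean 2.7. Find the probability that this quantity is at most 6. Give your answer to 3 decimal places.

0.861

Conditional on each plant, P(X ≤ 6): A: 0.804605; B: 0.979431.
By total probability, P(X ≤ 6) = 0.68·0.804605 + 0.32·0.979431 = 0.860549.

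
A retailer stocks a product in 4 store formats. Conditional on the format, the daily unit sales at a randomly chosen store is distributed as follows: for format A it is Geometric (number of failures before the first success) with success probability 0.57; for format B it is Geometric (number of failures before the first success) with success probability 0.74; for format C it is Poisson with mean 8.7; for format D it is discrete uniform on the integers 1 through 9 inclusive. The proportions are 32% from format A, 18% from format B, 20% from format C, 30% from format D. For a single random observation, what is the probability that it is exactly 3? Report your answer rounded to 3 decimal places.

Conditional on each format, P(X = 3): A: 0.045319; B: 0.0130062; C: 0.0182829; D: 0.111111.
By total probability, P(X = 3) = 0.32·0.045319 + 0.18·0.0130062 + 0.2·0.0182829 + 0.3·0.111111 = 0.0538331.

0.054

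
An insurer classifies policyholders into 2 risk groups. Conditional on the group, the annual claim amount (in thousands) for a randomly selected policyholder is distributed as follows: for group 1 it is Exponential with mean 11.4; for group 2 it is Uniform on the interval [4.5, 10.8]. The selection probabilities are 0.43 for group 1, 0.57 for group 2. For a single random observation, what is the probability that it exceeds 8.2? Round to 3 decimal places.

Conditional on each group, P(X > 8.2): 1: 0.487094; 2: 0.412698.
By total probability, P(X > 8.2) = 0.43·0.487094 + 0.57·0.412698 = 0.444688.

0.445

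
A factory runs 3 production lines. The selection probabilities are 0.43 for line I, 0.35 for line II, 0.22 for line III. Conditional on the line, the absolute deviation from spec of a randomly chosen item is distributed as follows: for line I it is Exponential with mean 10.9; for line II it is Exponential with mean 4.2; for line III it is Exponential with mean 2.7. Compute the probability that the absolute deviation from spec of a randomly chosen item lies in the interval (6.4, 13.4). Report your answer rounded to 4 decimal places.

0.1941

Conditional on each line, P(6.4 < X < 13.4): I: 0.263426; II: 0.176728; III: 0.0864539.
By total probability, P(6.4 < X < 13.4) = 0.43·0.263426 + 0.35·0.176728 + 0.22·0.0864539 = 0.194148.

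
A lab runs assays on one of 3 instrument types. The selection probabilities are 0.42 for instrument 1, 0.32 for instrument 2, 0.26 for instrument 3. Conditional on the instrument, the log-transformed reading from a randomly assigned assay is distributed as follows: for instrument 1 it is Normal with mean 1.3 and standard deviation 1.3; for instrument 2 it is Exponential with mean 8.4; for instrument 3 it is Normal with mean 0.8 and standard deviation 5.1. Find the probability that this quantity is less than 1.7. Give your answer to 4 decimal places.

Conditional on each instrument, P(X < 1.7): 1: 0.620842; 2: 0.183216; 3: 0.570038.
By total probability, P(X < 1.7) = 0.42·0.620842 + 0.32·0.183216 + 0.26·0.570038 = 0.467593.

0.4676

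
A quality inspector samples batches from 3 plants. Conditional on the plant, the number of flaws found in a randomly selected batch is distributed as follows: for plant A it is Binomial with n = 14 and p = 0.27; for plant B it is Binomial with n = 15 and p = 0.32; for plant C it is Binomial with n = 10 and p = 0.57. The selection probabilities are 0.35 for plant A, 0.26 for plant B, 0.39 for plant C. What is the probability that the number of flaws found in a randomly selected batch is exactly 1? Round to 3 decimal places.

Conditional on each plant, P(X = 1): A: 0.0631959; B: 0.0216953; C: 0.00286478.
By total probability, P(X = 1) = 0.35·0.0631959 + 0.26·0.0216953 + 0.39·0.00286478 = 0.0288766.

0.029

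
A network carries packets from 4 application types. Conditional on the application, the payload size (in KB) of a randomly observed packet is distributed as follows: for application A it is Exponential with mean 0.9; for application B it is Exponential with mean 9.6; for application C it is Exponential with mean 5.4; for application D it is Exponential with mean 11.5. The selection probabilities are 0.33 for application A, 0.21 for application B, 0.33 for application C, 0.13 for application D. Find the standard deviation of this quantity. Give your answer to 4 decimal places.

Per component, A: μ=0.9, E[X²]=1.62; B: μ=9.6, E[X²]=184.32; C: μ=5.4, E[X²]=58.32; D: μ=11.5, E[X²]=264.5.
E[X] = 0.33·0.9 + 0.21·9.6 + 0.33·5.4 + 0.13·11.5 = 5.59.
E[X²] = 0.33·1.62 + 0.21·184.32 + 0.33·58.32 + 0.13·264.5 = 92.8724.
Var(X) = E[X²] − (E[X])² = 92.8724 − 31.2481 = 61.6243.
SD(X) = √61.6243 = 7.85011.

7.8501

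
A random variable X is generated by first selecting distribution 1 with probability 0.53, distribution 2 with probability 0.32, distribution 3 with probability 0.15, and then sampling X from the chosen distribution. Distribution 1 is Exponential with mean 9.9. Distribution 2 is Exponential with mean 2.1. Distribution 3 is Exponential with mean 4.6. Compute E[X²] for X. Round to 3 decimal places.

For each component E[X²] = Var + (mean)², giving 1: 196.02; 2: 8.82; 3: 42.32.
Overall E[X²] = 0.53·196.02 + 0.32·8.82 + 0.15·42.32 = 113.061.

113.061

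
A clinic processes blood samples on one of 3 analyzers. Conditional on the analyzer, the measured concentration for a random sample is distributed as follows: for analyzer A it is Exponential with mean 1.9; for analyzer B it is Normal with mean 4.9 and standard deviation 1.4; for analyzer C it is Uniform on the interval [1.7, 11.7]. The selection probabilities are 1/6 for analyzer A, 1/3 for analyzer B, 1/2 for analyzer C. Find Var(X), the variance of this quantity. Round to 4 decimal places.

Per component, A: μ=1.9, E[X²]=7.22; B: μ=4.9, E[X²]=25.97; C: μ=6.7, E[X²]=53.2233.
E[X] = 0.166667·1.9 + 0.333333·4.9 + 0.5·6.7 = 5.3.
E[X²] = 0.166667·7.22 + 0.333333·25.97 + 0.5·53.2233 = 36.4717.
Var(X) = E[X²] − (E[X])² = 36.4717 − 28.09 = 8.38167.

8.3817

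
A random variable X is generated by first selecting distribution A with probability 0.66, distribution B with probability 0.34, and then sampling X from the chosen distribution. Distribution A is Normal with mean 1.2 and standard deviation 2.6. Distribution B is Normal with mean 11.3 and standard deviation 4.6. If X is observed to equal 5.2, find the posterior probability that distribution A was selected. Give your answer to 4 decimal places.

0.7170

Likelihoods f(5.2 | ·): A: 0.0469871; B: 0.0359996.
Posterior ∝ prior × likelihood. Numerator for A: 0.66·0.0469871 = 0.0310115.
Normalizing constant: 0.66·0.0469871 + 0.34·0.0359996 = 0.0432513.
P(A | observation) = 0.0310115 / 0.0432513 = 0.717006.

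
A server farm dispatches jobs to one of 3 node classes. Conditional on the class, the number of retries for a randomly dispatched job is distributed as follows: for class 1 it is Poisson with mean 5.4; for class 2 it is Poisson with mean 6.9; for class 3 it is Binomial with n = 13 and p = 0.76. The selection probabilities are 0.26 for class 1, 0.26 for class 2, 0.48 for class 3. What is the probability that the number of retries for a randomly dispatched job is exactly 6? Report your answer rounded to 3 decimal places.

Conditional on each class, P(X = 6): 1: 0.155539; 2: 0.151053; 3: 0.0151662.
By total probability, P(X = 6) = 0.26·0.155539 + 0.26·0.151053 + 0.48·0.0151662 = 0.0869938.

0.087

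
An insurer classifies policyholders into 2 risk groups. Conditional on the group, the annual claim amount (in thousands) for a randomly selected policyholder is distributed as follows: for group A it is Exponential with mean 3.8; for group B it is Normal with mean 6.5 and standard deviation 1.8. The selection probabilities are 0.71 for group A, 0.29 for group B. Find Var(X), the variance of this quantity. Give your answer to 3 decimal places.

Per component, A: μ=3.8, E[X²]=28.88; B: μ=6.5, E[X²]=45.49.
E[X] = 0.71·3.8 + 0.29·6.5 = 4.583.
E[X²] = 0.71·28.88 + 0.29·45.49 = 33.6969.
Var(X) = E[X²] − (E[X])² = 33.6969 − 21.0039 = 12.693.

12.693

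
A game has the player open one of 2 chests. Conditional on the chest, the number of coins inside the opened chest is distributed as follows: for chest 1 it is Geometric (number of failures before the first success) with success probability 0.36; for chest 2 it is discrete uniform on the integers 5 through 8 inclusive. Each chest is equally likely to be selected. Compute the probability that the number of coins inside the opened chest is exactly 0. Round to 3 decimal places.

Conditional on each chest, P(X = 0): 1: 0.36; 2: 0.
By total probability, P(X = 0) = 0.5·0.36 + 0.5·0 = 0.18.

0.180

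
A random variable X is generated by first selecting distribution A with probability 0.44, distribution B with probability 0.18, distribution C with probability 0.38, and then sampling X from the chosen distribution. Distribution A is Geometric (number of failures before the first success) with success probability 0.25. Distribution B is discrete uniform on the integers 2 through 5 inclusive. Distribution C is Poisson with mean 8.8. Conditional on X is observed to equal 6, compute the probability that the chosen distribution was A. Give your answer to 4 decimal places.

Likelihoods P(X=6 | ·): A: 0.0444946; B: 0; C: 0.0972237.
Posterior ∝ prior × likelihood. Numerator for A: 0.44·0.0444946 = 0.0195776.
Normalizing constant: 0.44·0.0444946 + 0.18·0 + 0.38·0.0972237 = 0.0565226.
P(A | observation) = 0.0195776 / 0.0565226 = 0.346368.

0.3464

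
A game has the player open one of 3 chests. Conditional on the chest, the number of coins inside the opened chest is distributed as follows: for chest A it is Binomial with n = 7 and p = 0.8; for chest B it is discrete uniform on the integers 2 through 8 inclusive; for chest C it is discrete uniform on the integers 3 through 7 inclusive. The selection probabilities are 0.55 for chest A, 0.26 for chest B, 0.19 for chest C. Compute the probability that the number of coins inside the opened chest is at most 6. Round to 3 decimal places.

0.772

Conditional on each chest, P(X ≤ 6): A: 0.790285; B: 0.714286; C: 0.8.
By total probability, P(X ≤ 6) = 0.55·0.790285 + 0.26·0.714286 + 0.19·0.8 = 0.772371.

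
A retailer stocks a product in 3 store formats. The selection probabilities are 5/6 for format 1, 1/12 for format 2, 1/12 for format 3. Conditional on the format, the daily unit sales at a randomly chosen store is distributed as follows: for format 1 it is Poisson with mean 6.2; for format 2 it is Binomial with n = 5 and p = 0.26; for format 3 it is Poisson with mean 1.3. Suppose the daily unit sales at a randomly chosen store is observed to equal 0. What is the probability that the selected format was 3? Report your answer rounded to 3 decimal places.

0.529

Likelihoods P(X=0 | ·): 1: 0.00202943; 2: 0.221901; 3: 0.272532.
Posterior ∝ prior × likelihood. Numerator for 3: 0.0833333·0.272532 = 0.022711.
Normalizing constant: 0.833333·0.00202943 + 0.0833333·0.221901 + 0.0833333·0.272532 = 0.0428939.
P(3 | observation) = 0.022711 / 0.0428939 = 0.529469.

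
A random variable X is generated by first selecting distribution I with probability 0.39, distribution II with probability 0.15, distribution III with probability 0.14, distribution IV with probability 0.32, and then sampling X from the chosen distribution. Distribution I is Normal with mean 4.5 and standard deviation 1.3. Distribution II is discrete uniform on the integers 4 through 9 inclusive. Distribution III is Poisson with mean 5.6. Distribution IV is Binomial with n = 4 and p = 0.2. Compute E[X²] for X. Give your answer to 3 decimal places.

20.916

For each component E[X²] = Var + (mean)², giving I: 21.94; II: 45.1667; III: 36.96; IV: 1.28.
Overall E[X²] = 0.39·21.94 + 0.15·45.1667 + 0.14·36.96 + 0.32·1.28 = 20.9156.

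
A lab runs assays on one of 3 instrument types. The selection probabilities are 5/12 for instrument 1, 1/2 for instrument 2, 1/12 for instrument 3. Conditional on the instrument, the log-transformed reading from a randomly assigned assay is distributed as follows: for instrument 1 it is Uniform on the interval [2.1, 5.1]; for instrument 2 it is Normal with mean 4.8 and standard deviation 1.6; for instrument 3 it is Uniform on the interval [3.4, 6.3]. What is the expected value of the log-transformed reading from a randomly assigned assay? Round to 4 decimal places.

Component means — 1: 3.6; 2: 4.8; 3: 4.85.
E[X] = 0.416667·3.6 + 0.5·4.8 + 0.0833333·4.85 = 4.30417.

4.3042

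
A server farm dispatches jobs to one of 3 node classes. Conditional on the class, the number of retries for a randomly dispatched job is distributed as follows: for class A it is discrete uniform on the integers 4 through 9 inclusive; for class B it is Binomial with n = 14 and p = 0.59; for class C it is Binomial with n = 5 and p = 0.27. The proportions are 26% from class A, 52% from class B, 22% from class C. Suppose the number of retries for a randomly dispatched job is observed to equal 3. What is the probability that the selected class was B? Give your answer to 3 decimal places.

0.085

Likelihoods P(X=3 | ·): A: 0; B: 0.00411415; C: 0.104891.
Posterior ∝ prior × likelihood. Numerator for B: 0.52·0.00411415 = 0.00213936.
Normalizing constant: 0.26·0 + 0.52·0.00411415 + 0.22·0.104891 = 0.0252153.
P(B | observation) = 0.00213936 / 0.0252153 = 0.0848436.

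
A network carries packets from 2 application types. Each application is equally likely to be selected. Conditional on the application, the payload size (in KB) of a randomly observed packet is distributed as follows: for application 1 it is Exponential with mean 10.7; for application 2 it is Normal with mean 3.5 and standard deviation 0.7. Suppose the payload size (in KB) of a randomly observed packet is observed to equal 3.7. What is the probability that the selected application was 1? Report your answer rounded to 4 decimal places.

0.1078

Likelihoods f(3.7 | ·): 1: 0.0661363; 2: 0.547124.
Posterior ∝ prior × likelihood. Numerator for 1: 0.5·0.0661363 = 0.0330681.
Normalizing constant: 0.5·0.0661363 + 0.5·0.547124 = 0.30663.
P(1 | observation) = 0.0330681 / 0.30663 = 0.107844.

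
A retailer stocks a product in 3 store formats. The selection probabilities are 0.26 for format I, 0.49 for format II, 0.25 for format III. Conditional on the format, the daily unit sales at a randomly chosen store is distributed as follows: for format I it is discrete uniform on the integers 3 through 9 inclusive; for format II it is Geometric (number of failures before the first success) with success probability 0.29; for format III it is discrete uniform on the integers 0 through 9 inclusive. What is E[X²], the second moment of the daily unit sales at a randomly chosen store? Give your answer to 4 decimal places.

For each component E[X²] = Var + (mean)², giving I: 40; II: 14.4364; III: 28.5.
Overall E[X²] = 0.26·40 + 0.49·14.4364 + 0.25·28.5 = 24.5988.

24.5988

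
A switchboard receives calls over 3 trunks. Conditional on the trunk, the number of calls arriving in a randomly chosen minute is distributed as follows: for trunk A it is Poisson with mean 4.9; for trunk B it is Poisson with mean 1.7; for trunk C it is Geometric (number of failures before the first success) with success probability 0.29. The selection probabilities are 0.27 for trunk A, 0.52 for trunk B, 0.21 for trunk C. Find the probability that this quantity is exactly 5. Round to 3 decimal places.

Conditional on each trunk, P(X = 5): A: 0.17529; B: 0.0216154; C: 0.0523227.
By total probability, P(X = 5) = 0.27·0.17529 + 0.52·0.0216154 + 0.21·0.0523227 = 0.0695559.

0.070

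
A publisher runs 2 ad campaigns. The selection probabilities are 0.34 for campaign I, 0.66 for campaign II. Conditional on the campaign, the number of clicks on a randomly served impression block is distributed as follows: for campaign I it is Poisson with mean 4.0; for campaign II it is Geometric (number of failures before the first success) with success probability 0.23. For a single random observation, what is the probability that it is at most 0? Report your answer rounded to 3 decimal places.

0.158

Conditional on each campaign, P(X ≤ 0): I: 0.0183156; II: 0.23.
By total probability, P(X ≤ 0) = 0.34·0.0183156 + 0.66·0.23 = 0.158027.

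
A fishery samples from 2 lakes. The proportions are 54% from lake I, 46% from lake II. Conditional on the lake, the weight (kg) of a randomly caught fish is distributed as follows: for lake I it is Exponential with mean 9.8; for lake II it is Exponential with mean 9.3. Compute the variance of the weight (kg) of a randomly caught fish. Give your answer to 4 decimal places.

Per component, I: μ=9.8, E[X²]=192.08; II: μ=9.3, E[X²]=172.98.
E[X] = 0.54·9.8 + 0.46·9.3 = 9.57.
E[X²] = 0.54·192.08 + 0.46·172.98 = 183.294.
Var(X) = E[X²] − (E[X])² = 183.294 − 91.5849 = 91.7091.

91.7091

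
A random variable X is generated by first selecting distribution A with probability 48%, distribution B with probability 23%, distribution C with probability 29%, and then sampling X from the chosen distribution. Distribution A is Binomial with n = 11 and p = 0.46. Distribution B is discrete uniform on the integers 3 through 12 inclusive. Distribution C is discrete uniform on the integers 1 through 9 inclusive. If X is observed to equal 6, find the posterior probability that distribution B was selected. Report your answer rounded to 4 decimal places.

0.1516

Likelihoods P(X=6 | ·): A: 0.200982; B: 0.1; C: 0.111111.
Posterior ∝ prior × likelihood. Numerator for B: 0.23·0.1 = 0.023.
Normalizing constant: 0.48·0.200982 + 0.23·0.1 + 0.29·0.111111 = 0.151694.
P(B | observation) = 0.023 / 0.151694 = 0.151621.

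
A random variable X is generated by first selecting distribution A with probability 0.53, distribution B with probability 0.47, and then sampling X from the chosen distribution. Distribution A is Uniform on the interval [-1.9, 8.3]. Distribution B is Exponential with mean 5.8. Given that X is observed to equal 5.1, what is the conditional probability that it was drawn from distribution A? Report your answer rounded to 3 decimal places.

Likelihoods f(5.1 | ·): A: 0.0980392; B: 0.0715636.
Posterior ∝ prior × likelihood. Numerator for A: 0.53·0.0980392 = 0.0519608.
Normalizing constant: 0.53·0.0980392 + 0.47·0.0715636 = 0.0855957.
P(A | observation) = 0.0519608 / 0.0855957 = 0.607049.

0.607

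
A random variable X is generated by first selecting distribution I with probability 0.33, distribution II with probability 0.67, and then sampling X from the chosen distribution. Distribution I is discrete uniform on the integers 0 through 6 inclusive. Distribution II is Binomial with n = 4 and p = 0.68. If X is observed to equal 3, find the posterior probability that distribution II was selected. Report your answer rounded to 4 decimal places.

0.8512

Likelihoods P(X=3 | ·): I: 0.142857; II: 0.402473.
Posterior ∝ prior × likelihood. Numerator for II: 0.67·0.402473 = 0.269657.
Normalizing constant: 0.33·0.142857 + 0.67·0.402473 = 0.3168.
P(II | observation) = 0.269657 / 0.3168 = 0.85119.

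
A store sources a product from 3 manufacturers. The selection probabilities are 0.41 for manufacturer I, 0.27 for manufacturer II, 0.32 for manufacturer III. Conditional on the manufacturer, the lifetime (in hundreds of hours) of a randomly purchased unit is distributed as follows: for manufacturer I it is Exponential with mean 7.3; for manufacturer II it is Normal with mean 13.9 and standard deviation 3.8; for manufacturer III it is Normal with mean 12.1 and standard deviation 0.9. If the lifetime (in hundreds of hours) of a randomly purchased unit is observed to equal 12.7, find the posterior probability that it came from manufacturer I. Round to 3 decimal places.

0.066

Likelihoods f(12.7 | ·): I: 0.0240505; II: 0.0998785; III: 0.354942.
Posterior ∝ prior × likelihood. Numerator for I: 0.41·0.0240505 = 0.0098607.
Normalizing constant: 0.41·0.0240505 + 0.27·0.0998785 + 0.32·0.354942 = 0.150409.
P(I | observation) = 0.0098607 / 0.150409 = 0.065559.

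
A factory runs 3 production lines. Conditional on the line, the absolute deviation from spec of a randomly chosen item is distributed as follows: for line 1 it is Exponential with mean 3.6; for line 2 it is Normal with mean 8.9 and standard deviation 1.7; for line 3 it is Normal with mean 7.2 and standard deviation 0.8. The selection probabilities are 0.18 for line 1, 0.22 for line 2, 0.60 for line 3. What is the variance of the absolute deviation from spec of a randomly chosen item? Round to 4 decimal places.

Per component, 1: μ=3.6, E[X²]=25.92; 2: μ=8.9, E[X²]=82.1; 3: μ=7.2, E[X²]=52.48.
E[X] = 0.18·3.6 + 0.22·8.9 + 0.6·7.2 = 6.926.
E[X²] = 0.18·25.92 + 0.22·82.1 + 0.6·52.48 = 54.2156.
Var(X) = E[X²] − (E[X])² = 54.2156 − 47.9695 = 6.24612.

6.2461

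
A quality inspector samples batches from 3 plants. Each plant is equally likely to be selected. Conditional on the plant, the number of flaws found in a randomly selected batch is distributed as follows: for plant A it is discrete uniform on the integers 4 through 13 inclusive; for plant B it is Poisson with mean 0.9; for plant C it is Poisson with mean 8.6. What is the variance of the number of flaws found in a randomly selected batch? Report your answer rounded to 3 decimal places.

Per component, A: μ=8.5, E[X²]=80.5; B: μ=0.9, E[X²]=1.71; C: μ=8.6, E[X²]=82.56.
E[X] = 0.333333·8.5 + 0.333333·0.9 + 0.333333·8.6 = 6.
E[X²] = 0.333333·80.5 + 0.333333·1.71 + 0.333333·82.56 = 54.9233.
Var(X) = E[X²] − (E[X])² = 54.9233 − 36 = 18.9233.

18.923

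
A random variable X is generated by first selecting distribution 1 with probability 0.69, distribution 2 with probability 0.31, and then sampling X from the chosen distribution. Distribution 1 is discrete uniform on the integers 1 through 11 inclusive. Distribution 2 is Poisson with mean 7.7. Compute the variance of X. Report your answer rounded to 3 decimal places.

Per component, 1: μ=6, E[X²]=46; 2: μ=7.7, E[X²]=66.99.
E[X] = 0.69·6 + 0.31·7.7 = 6.527.
E[X²] = 0.69·46 + 0.31·66.99 = 52.5069.
Var(X) = E[X²] − (E[X])² = 52.5069 − 42.6017 = 9.90517.

9.905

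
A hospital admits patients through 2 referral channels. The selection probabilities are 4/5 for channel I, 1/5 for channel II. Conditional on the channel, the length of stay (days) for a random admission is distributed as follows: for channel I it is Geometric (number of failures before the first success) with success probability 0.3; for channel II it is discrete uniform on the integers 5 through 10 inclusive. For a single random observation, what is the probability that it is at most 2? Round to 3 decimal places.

0.526

Conditional on each channel, P(X ≤ 2): I: 0.657; II: 0.
By total probability, P(X ≤ 2) = 0.8·0.657 + 0.2·0 = 0.5256.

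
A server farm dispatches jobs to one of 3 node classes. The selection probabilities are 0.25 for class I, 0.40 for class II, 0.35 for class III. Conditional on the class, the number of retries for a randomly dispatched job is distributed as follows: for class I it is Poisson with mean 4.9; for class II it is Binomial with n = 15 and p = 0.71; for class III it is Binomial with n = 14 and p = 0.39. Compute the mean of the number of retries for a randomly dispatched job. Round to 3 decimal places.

7.396

Component means — I: 4.9; II: 10.65; III: 5.46.
E[X] = 0.25·4.9 + 0.4·10.65 + 0.35·5.46 = 7.396.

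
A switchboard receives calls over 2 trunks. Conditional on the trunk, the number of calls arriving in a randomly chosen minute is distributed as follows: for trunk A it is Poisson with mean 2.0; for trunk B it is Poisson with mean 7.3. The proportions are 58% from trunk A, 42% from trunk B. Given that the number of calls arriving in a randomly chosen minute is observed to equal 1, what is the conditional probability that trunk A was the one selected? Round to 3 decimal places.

0.987

Likelihoods P(X=1 | ·): A: 0.270671; B: 0.00493143.
Posterior ∝ prior × likelihood. Numerator for A: 0.58·0.270671 = 0.156989.
Normalizing constant: 0.58·0.270671 + 0.42·0.00493143 = 0.15906.
P(A | observation) = 0.156989 / 0.15906 = 0.986978.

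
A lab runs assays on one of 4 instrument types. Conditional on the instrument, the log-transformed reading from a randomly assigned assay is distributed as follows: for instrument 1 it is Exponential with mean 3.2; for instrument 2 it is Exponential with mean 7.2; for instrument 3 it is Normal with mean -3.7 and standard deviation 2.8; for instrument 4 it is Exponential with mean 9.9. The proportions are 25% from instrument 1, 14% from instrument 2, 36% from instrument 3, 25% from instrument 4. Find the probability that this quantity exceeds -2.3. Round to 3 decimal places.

0.751

Conditional on each instrument, P(X > -2.3): 1: 1; 2: 1; 3: 0.308538; 4: 1.
By total probability, P(X > -2.3) = 0.25·1 + 0.14·1 + 0.36·0.308538 + 0.25·1 = 0.751074.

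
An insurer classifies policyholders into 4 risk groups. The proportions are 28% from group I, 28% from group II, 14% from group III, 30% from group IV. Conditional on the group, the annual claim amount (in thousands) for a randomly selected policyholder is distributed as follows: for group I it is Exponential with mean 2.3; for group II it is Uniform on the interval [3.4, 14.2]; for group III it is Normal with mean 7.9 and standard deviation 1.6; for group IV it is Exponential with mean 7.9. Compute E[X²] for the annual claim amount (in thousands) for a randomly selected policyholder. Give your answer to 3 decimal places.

For each component E[X²] = Var + (mean)², giving I: 10.58; II: 87.16; III: 64.97; IV: 124.82.
Overall E[X²] = 0.28·10.58 + 0.28·87.16 + 0.14·64.97 + 0.3·124.82 = 73.909.

73.909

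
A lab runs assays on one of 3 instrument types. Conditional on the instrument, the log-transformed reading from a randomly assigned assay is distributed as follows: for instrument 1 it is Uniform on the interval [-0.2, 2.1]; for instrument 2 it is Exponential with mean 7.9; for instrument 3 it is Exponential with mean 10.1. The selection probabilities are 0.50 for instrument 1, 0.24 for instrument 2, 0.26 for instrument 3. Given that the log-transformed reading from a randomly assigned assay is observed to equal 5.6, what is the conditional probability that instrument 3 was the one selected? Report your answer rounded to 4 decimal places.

0.4972

Likelihoods f(5.6 | ·): 1: 0; 2: 0.0623044; 3: 0.0568698.
Posterior ∝ prior × likelihood. Numerator for 3: 0.26·0.0568698 = 0.0147861.
Normalizing constant: 0.5·0 + 0.24·0.0623044 + 0.26·0.0568698 = 0.0297392.
P(3 | observation) = 0.0147861 / 0.0297392 = 0.497194.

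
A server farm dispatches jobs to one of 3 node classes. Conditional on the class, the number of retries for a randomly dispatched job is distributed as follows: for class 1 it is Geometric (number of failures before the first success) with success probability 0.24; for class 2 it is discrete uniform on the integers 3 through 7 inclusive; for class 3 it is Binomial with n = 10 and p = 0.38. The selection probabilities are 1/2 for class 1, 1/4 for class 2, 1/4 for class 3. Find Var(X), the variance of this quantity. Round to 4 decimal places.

8.2465

Per component, 1: μ=3.16667, E[X²]=23.2222; 2: μ=5, E[X²]=27; 3: μ=3.8, E[X²]=16.796.
E[X] = 0.5·3.16667 + 0.25·5 + 0.25·3.8 = 3.78333.
E[X²] = 0.5·23.2222 + 0.25·27 + 0.25·16.796 = 22.5601.
Var(X) = E[X²] − (E[X])² = 22.5601 − 14.3136 = 8.2465.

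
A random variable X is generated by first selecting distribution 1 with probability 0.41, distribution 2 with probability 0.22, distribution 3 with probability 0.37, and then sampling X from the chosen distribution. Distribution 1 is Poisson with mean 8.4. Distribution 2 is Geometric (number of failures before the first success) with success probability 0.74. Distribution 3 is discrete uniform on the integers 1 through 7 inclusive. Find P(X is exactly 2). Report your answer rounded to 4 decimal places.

Conditional on each component, P(X = 2): 1: 0.00793332; 2: 0.050024; 3: 0.142857.
By total probability, P(X = 2) = 0.41·0.00793332 + 0.22·0.050024 + 0.37·0.142857 = 0.0671151.

0.0671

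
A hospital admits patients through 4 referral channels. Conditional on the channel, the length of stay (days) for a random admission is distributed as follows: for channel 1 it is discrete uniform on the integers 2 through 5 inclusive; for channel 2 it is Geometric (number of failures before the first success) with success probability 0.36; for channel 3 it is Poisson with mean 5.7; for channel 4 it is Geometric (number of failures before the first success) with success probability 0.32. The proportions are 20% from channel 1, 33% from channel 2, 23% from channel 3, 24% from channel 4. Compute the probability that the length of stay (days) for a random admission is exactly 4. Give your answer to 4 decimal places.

0.1202

Conditional on each channel, P(X = 4): 1: 0.25; 2: 0.060398; 3: 0.147167; 4: 0.0684204.
By total probability, P(X = 4) = 0.2·0.25 + 0.33·0.060398 + 0.23·0.147167 + 0.24·0.0684204 = 0.120201.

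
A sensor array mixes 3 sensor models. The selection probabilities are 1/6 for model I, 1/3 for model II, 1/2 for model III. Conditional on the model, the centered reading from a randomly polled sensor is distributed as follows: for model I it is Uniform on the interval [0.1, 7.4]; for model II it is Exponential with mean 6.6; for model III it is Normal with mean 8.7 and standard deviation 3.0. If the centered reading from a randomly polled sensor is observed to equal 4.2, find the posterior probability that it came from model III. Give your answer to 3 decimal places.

Likelihoods f(4.2 | ·): I: 0.136986; II: 0.0801838; III: 0.0431725.
Posterior ∝ prior × likelihood. Numerator for III: 0.5·0.0431725 = 0.0215863.
Normalizing constant: 0.166667·0.136986 + 0.333333·0.0801838 + 0.5·0.0431725 = 0.0711453.
P(III | observation) = 0.0215863 / 0.0711453 = 0.303411.

0.303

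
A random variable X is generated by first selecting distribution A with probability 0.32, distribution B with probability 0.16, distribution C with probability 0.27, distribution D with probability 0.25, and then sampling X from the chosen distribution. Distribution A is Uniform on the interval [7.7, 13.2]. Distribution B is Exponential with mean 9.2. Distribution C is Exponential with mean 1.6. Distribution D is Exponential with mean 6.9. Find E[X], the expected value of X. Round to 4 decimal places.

6.9730

Component means — A: 10.45; B: 9.2; C: 1.6; D: 6.9.
E[X] = 0.32·10.45 + 0.16·9.2 + 0.27·1.6 + 0.25·6.9 = 6.973.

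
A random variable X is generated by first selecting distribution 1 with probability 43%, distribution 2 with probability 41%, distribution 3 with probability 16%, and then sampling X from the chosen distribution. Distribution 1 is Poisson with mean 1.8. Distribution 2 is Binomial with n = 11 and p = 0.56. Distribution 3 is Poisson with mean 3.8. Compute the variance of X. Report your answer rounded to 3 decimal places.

6.485

Per component, 1: μ=1.8, E[X²]=5.04; 2: μ=6.16, E[X²]=40.656; 3: μ=3.8, E[X²]=18.24.
E[X] = 0.43·1.8 + 0.41·6.16 + 0.16·3.8 = 3.9076.
E[X²] = 0.43·5.04 + 0.41·40.656 + 0.16·18.24 = 21.7546.
Var(X) = E[X²] − (E[X])² = 21.7546 − 15.2693 = 6.48522.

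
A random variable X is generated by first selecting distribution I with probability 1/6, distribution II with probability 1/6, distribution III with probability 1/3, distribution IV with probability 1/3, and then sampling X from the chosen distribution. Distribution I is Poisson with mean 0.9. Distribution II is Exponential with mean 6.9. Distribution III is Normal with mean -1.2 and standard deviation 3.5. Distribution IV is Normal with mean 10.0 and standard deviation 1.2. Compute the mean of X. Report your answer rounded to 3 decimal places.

Component means — I: 0.9; II: 6.9; III: -1.2; IV: 10.
E[X] = 0.166667·0.9 + 0.166667·6.9 + 0.333333·-1.2 + 0.333333·10 = 4.23333.

4.233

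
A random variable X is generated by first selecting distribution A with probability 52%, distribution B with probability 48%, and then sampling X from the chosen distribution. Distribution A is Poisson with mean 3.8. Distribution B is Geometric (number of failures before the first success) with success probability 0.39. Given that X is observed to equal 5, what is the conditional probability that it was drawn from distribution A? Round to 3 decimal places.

0.829

Likelihoods P(X=5 | ·): A: 0.147713; B: 0.0329393.
Posterior ∝ prior × likelihood. Numerator for A: 0.52·0.147713 = 0.0768106.
Normalizing constant: 0.52·0.147713 + 0.48·0.0329393 = 0.0926214.
P(A | observation) = 0.0768106 / 0.0926214 = 0.829296.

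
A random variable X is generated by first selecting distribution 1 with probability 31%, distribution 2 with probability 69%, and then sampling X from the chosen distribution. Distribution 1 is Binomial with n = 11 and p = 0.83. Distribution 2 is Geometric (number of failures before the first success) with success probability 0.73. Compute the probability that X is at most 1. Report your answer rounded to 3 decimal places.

Conditional on each component, P(X ≤ 1): 1: 1.87487e-07; 2: 0.9271.
By total probability, P(X ≤ 1) = 0.31·1.87487e-07 + 0.69·0.9271 = 0.639699.

0.640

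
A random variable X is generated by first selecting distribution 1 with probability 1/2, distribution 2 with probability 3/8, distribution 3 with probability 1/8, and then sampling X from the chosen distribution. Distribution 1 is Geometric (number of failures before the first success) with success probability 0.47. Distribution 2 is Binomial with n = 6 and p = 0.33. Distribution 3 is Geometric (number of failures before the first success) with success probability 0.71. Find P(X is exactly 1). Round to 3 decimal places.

Conditional on each component, P(X = 1): 1: 0.2491; 2: 0.267325; 3: 0.2059.
By total probability, P(X = 1) = 0.5·0.2491 + 0.375·0.267325 + 0.125·0.2059 = 0.250534.

0.251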